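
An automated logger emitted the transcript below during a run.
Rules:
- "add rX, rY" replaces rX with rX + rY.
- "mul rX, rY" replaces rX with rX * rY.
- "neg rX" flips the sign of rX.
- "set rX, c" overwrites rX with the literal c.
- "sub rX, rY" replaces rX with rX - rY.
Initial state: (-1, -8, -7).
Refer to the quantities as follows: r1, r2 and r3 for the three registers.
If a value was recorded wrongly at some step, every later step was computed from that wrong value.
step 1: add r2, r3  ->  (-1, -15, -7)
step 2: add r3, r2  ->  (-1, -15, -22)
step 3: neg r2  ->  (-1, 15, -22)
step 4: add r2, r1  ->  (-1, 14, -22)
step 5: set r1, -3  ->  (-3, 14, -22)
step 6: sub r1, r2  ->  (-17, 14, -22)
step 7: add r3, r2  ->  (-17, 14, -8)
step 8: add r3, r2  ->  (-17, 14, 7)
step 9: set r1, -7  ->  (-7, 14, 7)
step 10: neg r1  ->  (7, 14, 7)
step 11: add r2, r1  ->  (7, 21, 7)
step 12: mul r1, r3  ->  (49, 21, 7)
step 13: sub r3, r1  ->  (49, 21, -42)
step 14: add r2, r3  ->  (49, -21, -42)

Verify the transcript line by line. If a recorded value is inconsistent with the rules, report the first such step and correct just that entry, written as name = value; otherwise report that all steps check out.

step 8, r3 = 6

Recomputing the run from the initial state:
step 1: r1 = -1, r2 = -15, r3 = -7
step 2: r1 = -1, r2 = -15, r3 = -22
step 3: r1 = -1, r2 = 15, r3 = -22
step 4: r1 = -1, r2 = 14, r3 = -22
step 5: r1 = -3, r2 = 14, r3 = -22
step 6: r1 = -17, r2 = 14, r3 = -22
step 7: r1 = -17, r2 = 14, r3 = -8
step 8: r1 = -17, r2 = 14, r3 = 6
step 9: r1 = -7, r2 = 14, r3 = 6
step 10: r1 = 7, r2 = 14, r3 = 6
step 11: r1 = 7, r2 = 21, r3 = 6
step 12: r1 = 42, r2 = 21, r3 = 6
step 13: r1 = 42, r2 = 21, r3 = -36
step 14: r1 = 42, r2 = -15, r3 = -36
The first disagreement with the transcript is at step 8, where the value should be r3 = 6.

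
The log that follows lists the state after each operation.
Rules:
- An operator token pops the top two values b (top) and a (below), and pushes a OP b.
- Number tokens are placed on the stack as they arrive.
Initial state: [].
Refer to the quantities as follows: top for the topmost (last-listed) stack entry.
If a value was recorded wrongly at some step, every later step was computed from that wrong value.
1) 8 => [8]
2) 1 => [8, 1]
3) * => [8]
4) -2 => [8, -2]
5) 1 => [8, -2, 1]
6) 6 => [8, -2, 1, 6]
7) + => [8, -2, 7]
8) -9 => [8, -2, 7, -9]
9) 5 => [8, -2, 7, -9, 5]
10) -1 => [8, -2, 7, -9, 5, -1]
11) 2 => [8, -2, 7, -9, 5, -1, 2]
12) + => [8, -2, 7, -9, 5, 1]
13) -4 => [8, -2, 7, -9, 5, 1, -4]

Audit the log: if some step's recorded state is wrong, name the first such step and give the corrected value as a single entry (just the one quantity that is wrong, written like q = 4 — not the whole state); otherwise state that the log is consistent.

Step 1: push 8: top = 8 — no discrepancy.
Step 2: push 1: top = 1 — same as recorded.
Step 3: 8 * 1 = 8 — consistent with the log.
Step 4: push -2: top = -2 — same as recorded.
Step 5: push 1: top = 1 — consistent with the log.
Step 6: push 6: top = 6 — confirmed correct.
Step 7: 1 + 6 = 7 — confirmed correct.
Step 8: push -9: top = -9 — no discrepancy.
Step 9: push 5: top = 5 — no discrepancy.
Step 10: push -1: top = -1 — no discrepancy.
Step 11: push 2: top = 2 — in agreement.
Step 12: -1 + 2 = 1 — same as recorded.
Step 13: push -4: top = -4 — exactly as logged.
All steps check out; nothing to correct.

no error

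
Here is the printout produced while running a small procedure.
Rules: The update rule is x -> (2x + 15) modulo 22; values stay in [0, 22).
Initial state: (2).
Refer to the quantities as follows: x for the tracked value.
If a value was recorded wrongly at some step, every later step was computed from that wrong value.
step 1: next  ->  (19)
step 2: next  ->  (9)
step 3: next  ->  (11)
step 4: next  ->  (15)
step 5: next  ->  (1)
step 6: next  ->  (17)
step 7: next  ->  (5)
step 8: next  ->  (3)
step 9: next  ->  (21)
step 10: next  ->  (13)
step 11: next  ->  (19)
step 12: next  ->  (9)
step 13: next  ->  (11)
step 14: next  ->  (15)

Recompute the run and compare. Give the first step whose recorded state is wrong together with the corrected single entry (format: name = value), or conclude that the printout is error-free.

no error

Recomputing the run from the initial state:
step 1: x = 19
step 2: x = 9
step 3: x = 11
step 4: x = 15
step 5: x = 1
step 6: x = 17
step 7: x = 5
step 8: x = 3
step 9: x = 21
step 10: x = 13
step 11: x = 19
step 12: x = 9
step 13: x = 11
step 14: x = 15
This matches the printout at every step.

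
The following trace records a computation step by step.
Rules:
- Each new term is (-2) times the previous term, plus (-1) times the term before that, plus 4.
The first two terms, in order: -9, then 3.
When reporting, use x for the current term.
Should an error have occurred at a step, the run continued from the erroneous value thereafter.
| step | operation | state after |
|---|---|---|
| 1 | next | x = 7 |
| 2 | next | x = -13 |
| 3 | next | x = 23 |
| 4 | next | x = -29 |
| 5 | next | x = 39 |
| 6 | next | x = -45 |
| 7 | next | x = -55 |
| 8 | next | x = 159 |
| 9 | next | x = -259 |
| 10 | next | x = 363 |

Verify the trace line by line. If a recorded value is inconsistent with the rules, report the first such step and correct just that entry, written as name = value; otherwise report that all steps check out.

Step 1: x = -2*(3) + (-1)*(-9) + (4) = 7 — verified.
Step 2: x = -2*(7) + (-1)*(3) + (4) = -13 — in agreement.
Step 3: x = -2*(-13) + (-1)*(7) + (4) = 23 — exactly as logged.
Step 4: x = -2*(23) + (-1)*(-13) + (4) = -29 — confirmed correct.
Step 5: x = -2*(-29) + (-1)*(23) + (4) = 39 — verified.
Step 6: x = -2*(39) + (-1)*(-29) + (4) = -45 — consistent with the trace.
Step 7: x = -2*(-45) + (-1)*(39) + (4) = 55 — this is not what the trace shows.
So the first discrepancy is step 7, where the right value is x = 55.

step 7, x = 55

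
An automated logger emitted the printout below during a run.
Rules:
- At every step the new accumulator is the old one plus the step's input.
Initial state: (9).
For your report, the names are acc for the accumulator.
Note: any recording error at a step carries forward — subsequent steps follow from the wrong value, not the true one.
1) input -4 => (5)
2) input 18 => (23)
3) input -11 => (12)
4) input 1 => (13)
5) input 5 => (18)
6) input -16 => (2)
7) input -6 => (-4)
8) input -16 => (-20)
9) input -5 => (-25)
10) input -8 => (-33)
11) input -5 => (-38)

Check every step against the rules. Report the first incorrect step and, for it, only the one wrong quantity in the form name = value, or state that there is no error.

no error

Step 1: acc = 9 + -4 = 5 — same as recorded.
Step 2: acc = 5 + 18 = 23 — no discrepancy.
Step 3: acc = 23 + -11 = 12 — in agreement.
Step 4: acc = 12 + 1 = 13 — in agreement.
Step 5: acc = 13 + 5 = 18 — confirmed correct.
Step 6: acc = 18 + -16 = 2 — matches.
Step 7: acc = 2 + -6 = -4 — confirmed correct.
Step 8: acc = -4 + -16 = -20 — confirmed correct.
Step 9: acc = -20 + -5 = -25 — checks out.
Step 10: acc = -25 + -8 = -33 — confirmed correct.
Step 11: acc = -33 + -5 = -38 — checks out.
The recomputation confirms every line.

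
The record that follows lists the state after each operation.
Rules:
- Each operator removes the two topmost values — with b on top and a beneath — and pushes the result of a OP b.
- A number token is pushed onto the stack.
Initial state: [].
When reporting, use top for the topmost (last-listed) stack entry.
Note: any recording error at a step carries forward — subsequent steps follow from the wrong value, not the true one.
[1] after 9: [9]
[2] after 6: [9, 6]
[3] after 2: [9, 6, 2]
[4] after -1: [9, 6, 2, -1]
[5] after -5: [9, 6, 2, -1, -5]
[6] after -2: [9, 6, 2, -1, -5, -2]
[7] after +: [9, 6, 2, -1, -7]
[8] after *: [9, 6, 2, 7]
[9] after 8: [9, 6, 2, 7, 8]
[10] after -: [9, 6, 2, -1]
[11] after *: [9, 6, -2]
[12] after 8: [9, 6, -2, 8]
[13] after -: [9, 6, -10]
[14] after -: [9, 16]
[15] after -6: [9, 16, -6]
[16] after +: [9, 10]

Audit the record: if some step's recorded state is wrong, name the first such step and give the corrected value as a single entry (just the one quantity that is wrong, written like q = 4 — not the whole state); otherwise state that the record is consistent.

Recomputing the run from the initial state:
step 1: [9]
step 2: [9, 6]
step 3: [9, 6, 2]
step 4: [9, 6, 2, -1]
step 5: [9, 6, 2, -1, -5]
step 6: [9, 6, 2, -1, -5, -2]
step 7: [9, 6, 2, -1, -7]
step 8: [9, 6, 2, 7]
step 9: [9, 6, 2, 7, 8]
step 10: [9, 6, 2, -1]
step 11: [9, 6, -2]
step 12: [9, 6, -2, 8]
step 13: [9, 6, -10]
step 14: [9, 16]
step 15: [9, 16, -6]
step 16: [9, 10]
This matches the record at every step.

no error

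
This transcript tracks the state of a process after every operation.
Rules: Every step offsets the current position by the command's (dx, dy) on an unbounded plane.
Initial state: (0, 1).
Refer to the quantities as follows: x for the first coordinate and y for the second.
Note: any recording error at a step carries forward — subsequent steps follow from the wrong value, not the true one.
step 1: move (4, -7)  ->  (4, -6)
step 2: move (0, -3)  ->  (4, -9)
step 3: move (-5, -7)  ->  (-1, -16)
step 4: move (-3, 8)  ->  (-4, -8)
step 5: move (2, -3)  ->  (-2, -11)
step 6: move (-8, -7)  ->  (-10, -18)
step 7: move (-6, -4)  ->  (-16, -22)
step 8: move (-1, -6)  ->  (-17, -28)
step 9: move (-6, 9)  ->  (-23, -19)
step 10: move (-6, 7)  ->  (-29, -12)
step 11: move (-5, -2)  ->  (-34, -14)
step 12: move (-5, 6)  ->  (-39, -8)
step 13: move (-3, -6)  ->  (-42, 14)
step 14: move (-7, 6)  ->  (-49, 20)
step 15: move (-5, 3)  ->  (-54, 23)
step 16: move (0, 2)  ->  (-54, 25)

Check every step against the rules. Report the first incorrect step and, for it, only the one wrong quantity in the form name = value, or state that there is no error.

step 13, y = -14

step 1: x = 0 + (4) = 4, y = 1 + (-7) = -6 -> confirmed correct
step 2: x = 4 + (0) = 4, y = -6 + (-3) = -9 -> consistent with the transcript
step 3: x = 4 + (-5) = -1, y = -9 + (-7) = -16 -> consistent with the transcript
step 4: x = -1 + (-3) = -4, y = -16 + (8) = -8 -> matches
step 5: x = -4 + (2) = -2, y = -8 + (-3) = -11 -> agrees with the transcript
step 6: x = -2 + (-8) = -10, y = -11 + (-7) = -18 -> confirmed correct
step 7: x = -10 + (-6) = -16, y = -18 + (-4) = -22 -> same as recorded
step 8: x = -16 + (-1) = -17, y = -22 + (-6) = -28 -> confirmed correct
step 9: x = -17 + (-6) = -23, y = -28 + (9) = -19 -> exactly as logged
step 10: x = -23 + (-6) = -29, y = -19 + (7) = -12 -> matches
step 11: x = -29 + (-5) = -34, y = -12 + (-2) = -14 -> exactly as logged
step 12: x = -34 + (-5) = -39, y = -14 + (6) = -8 -> matches
step 13: x = -39 + (-3) = -42, y = -8 + (-6) = -14 -> the transcript has a different value
That makes step 13 the first incorrect line — y = -14 is what it should show.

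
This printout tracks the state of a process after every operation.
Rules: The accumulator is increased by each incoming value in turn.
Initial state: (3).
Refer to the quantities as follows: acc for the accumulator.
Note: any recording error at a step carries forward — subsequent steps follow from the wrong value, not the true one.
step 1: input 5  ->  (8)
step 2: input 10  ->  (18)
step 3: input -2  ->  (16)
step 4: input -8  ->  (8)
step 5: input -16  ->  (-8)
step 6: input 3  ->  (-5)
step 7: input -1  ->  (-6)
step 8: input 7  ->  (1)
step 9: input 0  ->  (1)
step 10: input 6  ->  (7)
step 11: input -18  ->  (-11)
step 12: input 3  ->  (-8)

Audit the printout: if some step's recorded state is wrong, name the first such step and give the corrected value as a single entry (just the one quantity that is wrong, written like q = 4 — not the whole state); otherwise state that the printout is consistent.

1. acc = 3 + 5 = 8 (agrees with the printout)
2. acc = 8 + 10 = 18 (matches)
3. acc = 18 + -2 = 16 (confirmed correct)
4. acc = 16 + -8 = 8 (same as recorded)
5. acc = 8 + -16 = -8 (same as recorded)
6. acc = -8 + 3 = -5 (exactly as logged)
7. acc = -5 + -1 = -6 (verified)
8. acc = -6 + 7 = 1 (agrees with the printout)
9. acc = 1 + 0 = 1 (agrees with the printout)
10. acc = 1 + 6 = 7 (same as recorded)
11. acc = 7 + -18 = -11 (exactly as logged)
12. acc = -11 + 3 = -8 (exactly as logged)
All steps check out; nothing to correct.

no error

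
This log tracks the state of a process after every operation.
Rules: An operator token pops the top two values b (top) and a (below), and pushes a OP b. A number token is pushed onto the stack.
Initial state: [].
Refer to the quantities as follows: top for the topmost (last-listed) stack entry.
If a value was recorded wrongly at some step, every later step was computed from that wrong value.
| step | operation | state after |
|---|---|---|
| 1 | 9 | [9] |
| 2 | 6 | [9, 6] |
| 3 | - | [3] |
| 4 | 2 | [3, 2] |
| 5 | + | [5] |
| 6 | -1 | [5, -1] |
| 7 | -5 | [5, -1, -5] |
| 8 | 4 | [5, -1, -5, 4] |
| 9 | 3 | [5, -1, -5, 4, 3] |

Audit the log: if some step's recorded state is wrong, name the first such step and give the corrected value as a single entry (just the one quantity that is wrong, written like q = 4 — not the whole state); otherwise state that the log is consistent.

no error

Recomputing the run from the initial state:
step 1: [9]
step 2: [9, 6]
step 3: [3]
step 4: [3, 2]
step 5: [5]
step 6: [5, -1]
step 7: [5, -1, -5]
step 8: [5, -1, -5, 4]
step 9: [5, -1, -5, 4, 3]
This matches the log at every step.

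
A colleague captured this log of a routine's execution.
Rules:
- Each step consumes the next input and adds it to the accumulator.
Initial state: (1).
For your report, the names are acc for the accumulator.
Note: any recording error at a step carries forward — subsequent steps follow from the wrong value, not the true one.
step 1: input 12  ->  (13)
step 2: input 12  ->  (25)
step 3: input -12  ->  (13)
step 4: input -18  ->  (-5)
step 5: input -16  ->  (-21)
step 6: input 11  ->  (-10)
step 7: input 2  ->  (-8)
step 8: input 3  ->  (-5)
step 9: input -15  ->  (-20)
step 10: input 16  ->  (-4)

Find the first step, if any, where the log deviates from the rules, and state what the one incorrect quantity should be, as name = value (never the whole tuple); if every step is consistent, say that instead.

Recomputing the run from the initial state:
step 1: acc = 13
step 2: acc = 25
step 3: acc = 13
step 4: acc = -5
step 5: acc = -21
step 6: acc = -10
step 7: acc = -8
step 8: acc = -5
step 9: acc = -20
step 10: acc = -4
This matches the log at every step.

no error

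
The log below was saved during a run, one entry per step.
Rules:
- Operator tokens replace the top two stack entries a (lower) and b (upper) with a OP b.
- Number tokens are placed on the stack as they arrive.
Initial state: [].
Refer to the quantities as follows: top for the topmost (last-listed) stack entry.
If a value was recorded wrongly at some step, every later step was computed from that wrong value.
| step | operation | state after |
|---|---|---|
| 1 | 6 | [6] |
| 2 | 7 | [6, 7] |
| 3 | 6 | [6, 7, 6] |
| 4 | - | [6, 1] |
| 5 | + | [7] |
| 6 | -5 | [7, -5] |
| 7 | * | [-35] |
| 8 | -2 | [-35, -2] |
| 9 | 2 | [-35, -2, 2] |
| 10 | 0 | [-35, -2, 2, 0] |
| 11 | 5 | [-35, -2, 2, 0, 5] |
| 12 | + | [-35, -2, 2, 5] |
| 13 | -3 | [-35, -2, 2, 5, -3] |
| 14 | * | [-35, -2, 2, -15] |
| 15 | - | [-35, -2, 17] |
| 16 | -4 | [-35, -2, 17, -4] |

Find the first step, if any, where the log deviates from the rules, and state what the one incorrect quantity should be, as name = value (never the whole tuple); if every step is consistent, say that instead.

no error

Recomputing the run from the initial state:
step 1: [6]
step 2: [6, 7]
step 3: [6, 7, 6]
step 4: [6, 1]
step 5: [7]
step 6: [7, -5]
step 7: [-35]
step 8: [-35, -2]
step 9: [-35, -2, 2]
step 10: [-35, -2, 2, 0]
step 11: [-35, -2, 2, 0, 5]
step 12: [-35, -2, 2, 5]
step 13: [-35, -2, 2, 5, -3]
step 14: [-35, -2, 2, -15]
step 15: [-35, -2, 17]
step 16: [-35, -2, 17, -4]
This matches the log at every step.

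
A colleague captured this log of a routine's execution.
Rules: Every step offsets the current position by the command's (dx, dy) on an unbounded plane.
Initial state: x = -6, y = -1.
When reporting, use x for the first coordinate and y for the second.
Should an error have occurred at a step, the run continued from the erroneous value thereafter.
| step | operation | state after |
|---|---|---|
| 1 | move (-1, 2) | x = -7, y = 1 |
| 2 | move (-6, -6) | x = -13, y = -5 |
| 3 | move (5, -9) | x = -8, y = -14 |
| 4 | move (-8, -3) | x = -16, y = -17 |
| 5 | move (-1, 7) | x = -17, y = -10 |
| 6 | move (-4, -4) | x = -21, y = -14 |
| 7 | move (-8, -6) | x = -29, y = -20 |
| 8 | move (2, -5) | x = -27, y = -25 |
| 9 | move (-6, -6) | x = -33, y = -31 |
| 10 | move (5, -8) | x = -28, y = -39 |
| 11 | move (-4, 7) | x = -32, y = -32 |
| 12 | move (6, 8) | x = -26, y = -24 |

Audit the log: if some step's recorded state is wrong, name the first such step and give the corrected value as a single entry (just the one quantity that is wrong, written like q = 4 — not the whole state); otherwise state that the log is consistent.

no error

step 1: x = -6 + (-1) = -7, y = -1 + (2) = 1 -> agrees with the log
step 2: x = -7 + (-6) = -13, y = 1 + (-6) = -5 -> no discrepancy
step 3: x = -13 + (5) = -8, y = -5 + (-9) = -14 -> agrees with the log
step 4: x = -8 + (-8) = -16, y = -14 + (-3) = -17 -> verified
step 5: x = -16 + (-1) = -17, y = -17 + (7) = -10 -> in agreement
step 6: x = -17 + (-4) = -21, y = -10 + (-4) = -14 -> verified
step 7: x = -21 + (-8) = -29, y = -14 + (-6) = -20 -> checks out
step 8: x = -29 + (2) = -27, y = -20 + (-5) = -25 -> confirmed correct
step 9: x = -27 + (-6) = -33, y = -25 + (-6) = -31 -> exactly as logged
step 10: x = -33 + (5) = -28, y = -31 + (-8) = -39 -> same as recorded
step 11: x = -28 + (-4) = -32, y = -39 + (7) = -32 -> agrees with the log
step 12: x = -32 + (6) = -26, y = -32 + (8) = -24 -> in agreement
Nothing is out of place; the run is error-free.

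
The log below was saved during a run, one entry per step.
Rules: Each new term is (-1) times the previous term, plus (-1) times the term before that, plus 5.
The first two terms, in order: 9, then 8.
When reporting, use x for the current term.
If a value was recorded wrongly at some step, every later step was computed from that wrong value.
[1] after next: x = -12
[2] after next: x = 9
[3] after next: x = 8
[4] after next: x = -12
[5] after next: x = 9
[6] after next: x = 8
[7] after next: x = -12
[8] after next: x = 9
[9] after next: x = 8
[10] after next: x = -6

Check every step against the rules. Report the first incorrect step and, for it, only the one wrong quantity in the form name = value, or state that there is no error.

step 10, x = -12

Recomputing the run from the initial state:
step 1: x = -12
step 2: x = 9
step 3: x = 8
step 4: x = -12
step 5: x = 9
step 6: x = 8
step 7: x = -12
step 8: x = 9
step 9: x = 8
step 10: x = -12
The first disagreement with the log is at step 10, where the value should be x = -12.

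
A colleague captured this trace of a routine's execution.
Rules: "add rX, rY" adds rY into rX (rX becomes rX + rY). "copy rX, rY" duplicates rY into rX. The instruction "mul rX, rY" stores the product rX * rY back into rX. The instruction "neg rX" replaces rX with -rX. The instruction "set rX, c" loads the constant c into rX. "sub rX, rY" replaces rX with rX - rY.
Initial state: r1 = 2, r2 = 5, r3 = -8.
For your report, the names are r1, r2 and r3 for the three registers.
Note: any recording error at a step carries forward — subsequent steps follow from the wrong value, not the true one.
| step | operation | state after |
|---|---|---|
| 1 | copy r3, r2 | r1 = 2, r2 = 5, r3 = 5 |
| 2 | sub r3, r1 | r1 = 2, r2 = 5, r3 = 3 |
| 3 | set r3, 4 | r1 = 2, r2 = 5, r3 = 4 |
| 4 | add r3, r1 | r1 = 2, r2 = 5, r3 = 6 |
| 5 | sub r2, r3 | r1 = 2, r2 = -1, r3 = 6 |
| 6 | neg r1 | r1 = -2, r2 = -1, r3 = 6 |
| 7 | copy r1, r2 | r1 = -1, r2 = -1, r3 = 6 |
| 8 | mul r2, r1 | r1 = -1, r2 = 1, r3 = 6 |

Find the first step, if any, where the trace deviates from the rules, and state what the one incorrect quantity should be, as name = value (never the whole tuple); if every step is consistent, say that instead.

no error

Recomputing the run from the initial state:
step 1: r1 = 2, r2 = 5, r3 = 5
step 2: r1 = 2, r2 = 5, r3 = 3
step 3: r1 = 2, r2 = 5, r3 = 4
step 4: r1 = 2, r2 = 5, r3 = 6
step 5: r1 = 2, r2 = -1, r3 = 6
step 6: r1 = -2, r2 = -1, r3 = 6
step 7: r1 = -1, r2 = -1, r3 = 6
step 8: r1 = -1, r2 = 1, r3 = 6
This matches the trace at every step.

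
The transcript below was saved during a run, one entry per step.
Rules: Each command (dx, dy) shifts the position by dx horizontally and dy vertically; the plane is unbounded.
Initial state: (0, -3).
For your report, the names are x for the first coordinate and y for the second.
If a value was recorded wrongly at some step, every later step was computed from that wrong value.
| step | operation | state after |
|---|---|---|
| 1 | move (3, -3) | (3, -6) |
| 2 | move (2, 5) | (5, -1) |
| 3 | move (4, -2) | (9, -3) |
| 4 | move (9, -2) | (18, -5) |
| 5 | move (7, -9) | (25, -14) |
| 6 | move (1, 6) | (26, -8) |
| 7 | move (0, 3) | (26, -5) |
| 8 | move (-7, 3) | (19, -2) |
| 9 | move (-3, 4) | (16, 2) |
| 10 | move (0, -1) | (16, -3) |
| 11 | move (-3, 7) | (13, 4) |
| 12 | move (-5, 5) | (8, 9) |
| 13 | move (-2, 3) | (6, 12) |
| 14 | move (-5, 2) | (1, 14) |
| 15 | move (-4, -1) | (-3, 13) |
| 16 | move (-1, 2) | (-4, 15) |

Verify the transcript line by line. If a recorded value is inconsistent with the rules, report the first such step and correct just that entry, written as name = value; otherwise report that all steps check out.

step 10, y = 1

Recomputing the run from the initial state:
step 1: x = 3, y = -6
step 2: x = 5, y = -1
step 3: x = 9, y = -3
step 4: x = 18, y = -5
step 5: x = 25, y = -14
step 6: x = 26, y = -8
step 7: x = 26, y = -5
step 8: x = 19, y = -2
step 9: x = 16, y = 2
step 10: x = 16, y = 1
step 11: x = 13, y = 8
step 12: x = 8, y = 13
step 13: x = 6, y = 16
step 14: x = 1, y = 18
step 15: x = -3, y = 17
step 16: x = -4, y = 19
The first disagreement with the transcript is at step 10, where the value should be y = 1.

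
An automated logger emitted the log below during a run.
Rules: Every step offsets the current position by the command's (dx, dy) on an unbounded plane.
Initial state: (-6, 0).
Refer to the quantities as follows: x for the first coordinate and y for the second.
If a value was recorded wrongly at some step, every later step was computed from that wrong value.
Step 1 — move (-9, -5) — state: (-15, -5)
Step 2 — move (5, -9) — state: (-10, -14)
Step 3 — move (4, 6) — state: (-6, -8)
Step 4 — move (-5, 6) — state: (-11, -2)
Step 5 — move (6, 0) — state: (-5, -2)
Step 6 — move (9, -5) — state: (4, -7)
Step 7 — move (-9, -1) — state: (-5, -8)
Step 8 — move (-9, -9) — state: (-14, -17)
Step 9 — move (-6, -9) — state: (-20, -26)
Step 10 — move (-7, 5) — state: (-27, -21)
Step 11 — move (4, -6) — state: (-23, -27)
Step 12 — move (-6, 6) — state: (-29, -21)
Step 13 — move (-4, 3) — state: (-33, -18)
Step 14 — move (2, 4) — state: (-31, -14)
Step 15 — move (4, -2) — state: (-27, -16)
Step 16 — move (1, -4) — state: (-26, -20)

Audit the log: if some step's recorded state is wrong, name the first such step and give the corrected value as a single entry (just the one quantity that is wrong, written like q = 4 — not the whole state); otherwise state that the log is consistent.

no error

1. x = -6 + (-9) = -15, y = 0 + (-5) = -5 (same as recorded)
2. x = -15 + (5) = -10, y = -5 + (-9) = -14 (confirmed correct)
3. x = -10 + (4) = -6, y = -14 + (6) = -8 (consistent with the log)
4. x = -6 + (-5) = -11, y = -8 + (6) = -2 (confirmed correct)
5. x = -11 + (6) = -5, y = -2 + (0) = -2 (matches)
6. x = -5 + (9) = 4, y = -2 + (-5) = -7 (verified)
7. x = 4 + (-9) = -5, y = -7 + (-1) = -8 (same as recorded)
8. x = -5 + (-9) = -14, y = -8 + (-9) = -17 (agrees with the log)
9. x = -14 + (-6) = -20, y = -17 + (-9) = -26 (same as recorded)
10. x = -20 + (-7) = -27, y = -26 + (5) = -21 (consistent with the log)
11. x = -27 + (4) = -23, y = -21 + (-6) = -27 (agrees with the log)
12. x = -23 + (-6) = -29, y = -27 + (6) = -21 (matches)
13. x = -29 + (-4) = -33, y = -21 + (3) = -18 (exactly as logged)
14. x = -33 + (2) = -31, y = -18 + (4) = -14 (matches)
15. x = -31 + (4) = -27, y = -14 + (-2) = -16 (in agreement)
16. x = -27 + (1) = -26, y = -16 + (-4) = -20 (agrees with the log)
All entries verified; no error found.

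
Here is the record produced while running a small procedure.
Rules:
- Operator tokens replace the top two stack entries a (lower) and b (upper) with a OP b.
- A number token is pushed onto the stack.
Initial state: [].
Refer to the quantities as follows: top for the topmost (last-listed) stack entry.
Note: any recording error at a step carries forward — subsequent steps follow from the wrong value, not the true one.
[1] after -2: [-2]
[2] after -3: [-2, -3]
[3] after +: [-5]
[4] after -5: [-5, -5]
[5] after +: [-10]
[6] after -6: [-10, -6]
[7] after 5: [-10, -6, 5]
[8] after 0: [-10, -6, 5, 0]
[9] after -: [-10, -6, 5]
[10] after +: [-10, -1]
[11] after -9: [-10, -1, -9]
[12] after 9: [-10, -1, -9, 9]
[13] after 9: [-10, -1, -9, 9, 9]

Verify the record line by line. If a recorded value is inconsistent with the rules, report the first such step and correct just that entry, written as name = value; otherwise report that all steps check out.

Recomputing the run from the initial state:
step 1: [-2]
step 2: [-2, -3]
step 3: [-5]
step 4: [-5, -5]
step 5: [-10]
step 6: [-10, -6]
step 7: [-10, -6, 5]
step 8: [-10, -6, 5, 0]
step 9: [-10, -6, 5]
step 10: [-10, -1]
step 11: [-10, -1, -9]
step 12: [-10, -1, -9, 9]
step 13: [-10, -1, -9, 9, 9]
This matches the record at every step.

no error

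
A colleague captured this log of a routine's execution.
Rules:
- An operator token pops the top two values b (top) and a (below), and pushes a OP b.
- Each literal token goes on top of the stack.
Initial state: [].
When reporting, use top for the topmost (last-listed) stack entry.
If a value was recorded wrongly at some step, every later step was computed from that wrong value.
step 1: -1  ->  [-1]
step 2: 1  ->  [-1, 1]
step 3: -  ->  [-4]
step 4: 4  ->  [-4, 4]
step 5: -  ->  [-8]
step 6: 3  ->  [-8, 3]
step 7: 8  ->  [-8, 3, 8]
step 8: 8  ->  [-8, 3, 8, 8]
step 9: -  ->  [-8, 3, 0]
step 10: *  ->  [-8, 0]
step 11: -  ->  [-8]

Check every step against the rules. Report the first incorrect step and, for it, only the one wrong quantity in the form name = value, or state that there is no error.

Recomputing the run from the initial state:
step 1: [-1]
step 2: [-1, 1]
step 3: [-2]
step 4: [-2, 4]
step 5: [-6]
step 6: [-6, 3]
step 7: [-6, 3, 8]
step 8: [-6, 3, 8, 8]
step 9: [-6, 3, 0]
step 10: [-6, 0]
step 11: [-6]
The first disagreement with the log is at step 3, where the value should be top = -2.

step 3, top = -2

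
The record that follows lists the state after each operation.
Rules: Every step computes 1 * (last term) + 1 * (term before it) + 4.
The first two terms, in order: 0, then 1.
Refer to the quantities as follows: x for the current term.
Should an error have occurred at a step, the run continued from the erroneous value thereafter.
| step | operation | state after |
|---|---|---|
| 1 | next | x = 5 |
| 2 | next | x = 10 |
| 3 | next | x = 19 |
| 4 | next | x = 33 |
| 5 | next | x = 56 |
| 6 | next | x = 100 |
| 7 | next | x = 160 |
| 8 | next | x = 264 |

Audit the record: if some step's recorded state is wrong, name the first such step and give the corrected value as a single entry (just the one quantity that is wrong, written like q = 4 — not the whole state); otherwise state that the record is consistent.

Recomputing the run from the initial state:
step 1: x = 5
step 2: x = 10
step 3: x = 19
step 4: x = 33
step 5: x = 56
step 6: x = 93
step 7: x = 153
step 8: x = 250
The first disagreement with the record is at step 6, where the value should be x = 93.

step 6, x = 93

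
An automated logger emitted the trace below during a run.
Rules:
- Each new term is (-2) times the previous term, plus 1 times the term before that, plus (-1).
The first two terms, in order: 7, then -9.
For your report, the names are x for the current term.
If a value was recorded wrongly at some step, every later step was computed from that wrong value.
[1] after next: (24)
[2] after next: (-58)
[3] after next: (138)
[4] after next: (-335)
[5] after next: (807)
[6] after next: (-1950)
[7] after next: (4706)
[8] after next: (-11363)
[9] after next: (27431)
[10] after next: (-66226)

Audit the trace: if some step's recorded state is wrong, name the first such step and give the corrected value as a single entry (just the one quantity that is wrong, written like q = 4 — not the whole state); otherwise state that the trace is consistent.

step 3, x = 139

Recomputing the run from the initial state:
step 1: x = 24
step 2: x = -58
step 3: x = 139
step 4: x = -337
step 5: x = 812
step 6: x = -1962
step 7: x = 4735
step 8: x = -11433
step 9: x = 27600
step 10: x = -66634
The first disagreement with the trace is at step 3, where the value should be x = 139.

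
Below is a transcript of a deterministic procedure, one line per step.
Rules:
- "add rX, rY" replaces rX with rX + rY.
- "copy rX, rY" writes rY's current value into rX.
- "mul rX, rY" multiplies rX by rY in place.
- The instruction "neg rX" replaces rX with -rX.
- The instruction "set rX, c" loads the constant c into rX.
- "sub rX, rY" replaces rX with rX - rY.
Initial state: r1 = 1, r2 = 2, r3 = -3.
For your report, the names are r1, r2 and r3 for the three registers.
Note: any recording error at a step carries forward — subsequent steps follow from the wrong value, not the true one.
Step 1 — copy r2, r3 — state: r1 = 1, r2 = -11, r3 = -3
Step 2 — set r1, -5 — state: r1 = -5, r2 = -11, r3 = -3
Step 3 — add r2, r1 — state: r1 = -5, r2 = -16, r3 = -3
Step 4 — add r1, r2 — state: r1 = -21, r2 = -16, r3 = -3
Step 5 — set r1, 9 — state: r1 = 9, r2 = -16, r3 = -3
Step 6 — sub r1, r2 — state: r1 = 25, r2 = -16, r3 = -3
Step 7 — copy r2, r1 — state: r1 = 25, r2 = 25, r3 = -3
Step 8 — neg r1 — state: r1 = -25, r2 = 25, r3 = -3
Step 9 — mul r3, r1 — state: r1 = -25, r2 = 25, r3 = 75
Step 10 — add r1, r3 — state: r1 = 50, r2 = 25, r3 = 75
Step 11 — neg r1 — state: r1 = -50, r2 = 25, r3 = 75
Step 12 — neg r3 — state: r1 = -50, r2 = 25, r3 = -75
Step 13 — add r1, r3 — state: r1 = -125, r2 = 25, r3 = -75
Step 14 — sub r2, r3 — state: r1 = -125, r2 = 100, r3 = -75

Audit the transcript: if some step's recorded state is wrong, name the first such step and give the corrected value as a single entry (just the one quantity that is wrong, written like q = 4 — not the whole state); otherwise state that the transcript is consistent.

1. r2 = -3 (not what was recorded)
First deviation found at step 1; the corrected entry is r2 = -3.

step 1, r2 = -3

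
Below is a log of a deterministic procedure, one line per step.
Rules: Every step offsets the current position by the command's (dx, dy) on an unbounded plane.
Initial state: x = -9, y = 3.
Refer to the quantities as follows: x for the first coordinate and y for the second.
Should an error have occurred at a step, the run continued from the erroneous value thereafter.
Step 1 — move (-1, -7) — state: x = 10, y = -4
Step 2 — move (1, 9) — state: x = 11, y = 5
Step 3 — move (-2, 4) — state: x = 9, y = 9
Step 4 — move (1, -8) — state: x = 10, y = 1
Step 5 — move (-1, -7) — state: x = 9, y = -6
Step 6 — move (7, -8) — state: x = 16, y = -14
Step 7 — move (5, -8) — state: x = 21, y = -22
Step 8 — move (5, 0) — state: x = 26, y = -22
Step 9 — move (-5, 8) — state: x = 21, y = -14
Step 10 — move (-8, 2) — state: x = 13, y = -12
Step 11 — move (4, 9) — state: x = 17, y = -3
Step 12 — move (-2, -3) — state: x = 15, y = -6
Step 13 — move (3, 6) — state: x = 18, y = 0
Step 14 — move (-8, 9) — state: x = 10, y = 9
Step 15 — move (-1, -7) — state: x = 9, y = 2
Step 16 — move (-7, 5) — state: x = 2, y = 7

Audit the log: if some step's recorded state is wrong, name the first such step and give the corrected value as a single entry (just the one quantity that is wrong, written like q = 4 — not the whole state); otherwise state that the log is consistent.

step 1, x = -10

1. x = -9 + (-1) = -10, y = 3 + (-7) = -4 (a discrepancy with the log)
So the first discrepancy is step 1, where the right value is x = -10.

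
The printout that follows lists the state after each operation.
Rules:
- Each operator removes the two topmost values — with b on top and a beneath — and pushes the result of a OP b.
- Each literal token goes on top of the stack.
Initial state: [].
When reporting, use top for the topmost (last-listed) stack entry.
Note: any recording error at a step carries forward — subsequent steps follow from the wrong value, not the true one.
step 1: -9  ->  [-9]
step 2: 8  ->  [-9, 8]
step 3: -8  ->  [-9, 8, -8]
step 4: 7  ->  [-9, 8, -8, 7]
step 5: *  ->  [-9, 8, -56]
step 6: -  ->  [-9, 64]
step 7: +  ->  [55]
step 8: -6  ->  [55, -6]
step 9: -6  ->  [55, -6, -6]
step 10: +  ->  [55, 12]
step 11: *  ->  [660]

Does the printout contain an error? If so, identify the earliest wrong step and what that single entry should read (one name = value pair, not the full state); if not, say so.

step 10, top = -12

Recomputing the run from the initial state:
step 1: [-9]
step 2: [-9, 8]
step 3: [-9, 8, -8]
step 4: [-9, 8, -8, 7]
step 5: [-9, 8, -56]
step 6: [-9, 64]
step 7: [55]
step 8: [55, -6]
step 9: [55, -6, -6]
step 10: [55, -12]
step 11: [-660]
The first disagreement with the printout is at step 10, where the value should be top = -12.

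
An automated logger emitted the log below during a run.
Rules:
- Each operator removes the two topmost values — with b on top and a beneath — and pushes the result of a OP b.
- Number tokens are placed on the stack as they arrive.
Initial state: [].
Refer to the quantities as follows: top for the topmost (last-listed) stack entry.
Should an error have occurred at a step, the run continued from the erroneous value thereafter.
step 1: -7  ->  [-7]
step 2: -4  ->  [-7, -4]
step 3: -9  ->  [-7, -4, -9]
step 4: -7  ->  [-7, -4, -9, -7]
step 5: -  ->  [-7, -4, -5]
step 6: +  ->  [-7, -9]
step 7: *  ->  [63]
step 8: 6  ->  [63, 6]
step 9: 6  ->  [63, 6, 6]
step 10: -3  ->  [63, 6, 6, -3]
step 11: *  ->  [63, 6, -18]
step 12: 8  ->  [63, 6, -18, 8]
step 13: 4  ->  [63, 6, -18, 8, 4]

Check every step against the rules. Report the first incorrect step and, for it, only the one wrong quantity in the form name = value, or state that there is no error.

1. push -7: top = -7 (agrees with the log)
2. push -4: top = -4 (same as recorded)
3. push -9: top = -9 (confirmed correct)
4. push -7: top = -7 (no discrepancy)
5. -9 - -7 = -2 (the log disagrees here)
The earliest wrong entry is at step 5: it should read top = -2.

step 5, top = -2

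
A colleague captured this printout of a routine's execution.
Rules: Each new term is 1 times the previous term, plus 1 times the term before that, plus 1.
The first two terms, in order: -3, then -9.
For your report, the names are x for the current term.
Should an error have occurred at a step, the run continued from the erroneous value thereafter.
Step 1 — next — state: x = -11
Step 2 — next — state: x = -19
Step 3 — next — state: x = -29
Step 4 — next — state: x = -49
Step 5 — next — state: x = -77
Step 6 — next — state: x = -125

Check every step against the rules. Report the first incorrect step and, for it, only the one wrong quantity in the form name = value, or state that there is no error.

Recomputing the run from the initial state:
step 1: x = -11
step 2: x = -19
step 3: x = -29
step 4: x = -47
step 5: x = -75
step 6: x = -121
The first disagreement with the printout is at step 4, where the value should be x = -47.

step 4, x = -47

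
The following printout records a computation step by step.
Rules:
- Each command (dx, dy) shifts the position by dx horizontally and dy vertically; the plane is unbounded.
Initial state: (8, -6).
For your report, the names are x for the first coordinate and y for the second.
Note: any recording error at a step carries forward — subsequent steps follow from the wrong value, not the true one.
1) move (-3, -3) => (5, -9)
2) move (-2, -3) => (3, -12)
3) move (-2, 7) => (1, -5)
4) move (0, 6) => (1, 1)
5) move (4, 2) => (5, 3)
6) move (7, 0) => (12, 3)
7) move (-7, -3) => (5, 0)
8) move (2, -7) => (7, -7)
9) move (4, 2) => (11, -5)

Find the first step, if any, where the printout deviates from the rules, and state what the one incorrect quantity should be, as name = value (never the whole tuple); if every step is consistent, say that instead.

step 1: x = 8 + (-3) = 5, y = -6 + (-3) = -9 -> same as recorded
step 2: x = 5 + (-2) = 3, y = -9 + (-3) = -12 -> in agreement
step 3: x = 3 + (-2) = 1, y = -12 + (7) = -5 -> in agreement
step 4: x = 1 + (0) = 1, y = -5 + (6) = 1 -> in agreement
step 5: x = 1 + (4) = 5, y = 1 + (2) = 3 -> in agreement
step 6: x = 5 + (7) = 12, y = 3 + (0) = 3 -> in agreement
step 7: x = 12 + (-7) = 5, y = 3 + (-3) = 0 -> no discrepancy
step 8: x = 5 + (2) = 7, y = 0 + (-7) = -7 -> same as recorded
step 9: x = 7 + (4) = 11, y = -7 + (2) = -5 -> agrees with the printout
The whole run recomputes cleanly — no discrepancies.

no error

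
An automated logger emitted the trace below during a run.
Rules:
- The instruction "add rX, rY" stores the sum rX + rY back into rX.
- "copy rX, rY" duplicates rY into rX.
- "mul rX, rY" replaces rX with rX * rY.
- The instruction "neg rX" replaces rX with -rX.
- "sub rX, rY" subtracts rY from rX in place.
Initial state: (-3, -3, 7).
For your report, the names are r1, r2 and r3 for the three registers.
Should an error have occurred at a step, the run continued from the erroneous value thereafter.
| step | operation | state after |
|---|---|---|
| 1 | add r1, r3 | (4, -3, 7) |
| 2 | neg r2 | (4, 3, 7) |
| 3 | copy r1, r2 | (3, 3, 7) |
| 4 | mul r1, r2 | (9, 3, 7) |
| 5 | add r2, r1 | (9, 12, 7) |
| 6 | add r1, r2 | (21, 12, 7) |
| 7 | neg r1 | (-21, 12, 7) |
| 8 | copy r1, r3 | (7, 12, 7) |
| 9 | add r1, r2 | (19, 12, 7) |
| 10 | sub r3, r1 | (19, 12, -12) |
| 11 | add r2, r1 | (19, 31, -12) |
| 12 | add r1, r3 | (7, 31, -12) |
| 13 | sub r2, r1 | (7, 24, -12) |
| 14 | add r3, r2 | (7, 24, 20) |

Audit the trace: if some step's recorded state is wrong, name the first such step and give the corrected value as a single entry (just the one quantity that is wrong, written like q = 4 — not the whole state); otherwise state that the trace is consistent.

step 14, r3 = 12

1. r1 = -3 + 7 = 4 (matches)
2. r2 = -(-3) = 3 (checks out)
3. r1 = 3 (exactly as logged)
4. r1 = 3 * 3 = 9 (agrees with the trace)
5. r2 = 3 + 9 = 12 (matches)
6. r1 = 9 + 12 = 21 (agrees with the trace)
7. r1 = -(21) = -21 (same as recorded)
8. r1 = 7 (matches)
9. r1 = 7 + 12 = 19 (verified)
10. r3 = 7 - 19 = -12 (agrees with the trace)
11. r2 = 12 + 19 = 31 (verified)
12. r1 = 19 + -12 = 7 (consistent with the trace)
13. r2 = 31 - 7 = 24 (verified)
14. r3 = -12 + 24 = 12 (this is not what the trace shows)
First deviation found at step 14; the corrected entry is r3 = 12.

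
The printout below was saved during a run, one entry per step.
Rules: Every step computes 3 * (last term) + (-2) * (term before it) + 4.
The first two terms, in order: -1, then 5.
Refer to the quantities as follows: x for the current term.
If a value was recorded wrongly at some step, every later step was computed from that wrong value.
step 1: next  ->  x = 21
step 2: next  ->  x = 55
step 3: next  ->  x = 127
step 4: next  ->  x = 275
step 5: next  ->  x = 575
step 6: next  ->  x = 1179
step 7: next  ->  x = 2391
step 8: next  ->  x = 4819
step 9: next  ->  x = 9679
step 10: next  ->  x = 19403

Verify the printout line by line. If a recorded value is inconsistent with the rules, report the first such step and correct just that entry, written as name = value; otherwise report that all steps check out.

Recomputing the run from the initial state:
step 1: x = 21
step 2: x = 57
step 3: x = 133
step 4: x = 289
step 5: x = 605
step 6: x = 1241
step 7: x = 2517
step 8: x = 5073
step 9: x = 10189
step 10: x = 20425
The first disagreement with the printout is at step 2, where the value should be x = 57.

step 2, x = 57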